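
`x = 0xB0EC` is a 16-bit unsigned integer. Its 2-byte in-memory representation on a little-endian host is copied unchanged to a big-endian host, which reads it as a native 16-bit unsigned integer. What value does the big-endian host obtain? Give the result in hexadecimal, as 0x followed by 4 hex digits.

Stored little-endian, the bytes at ascending addresses are EC B0.
Read back as big-endian, the last byte is least significant, giving 0xECB0.

0xECB0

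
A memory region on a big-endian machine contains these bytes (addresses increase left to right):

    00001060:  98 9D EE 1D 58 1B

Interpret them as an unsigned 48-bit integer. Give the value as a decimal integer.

167804072187931

In big-endian order the high byte comes first in memory.
The bytes are already most-significant first: 0x989DEE1D581B.
0x989DEE1D581B = 167804072187931.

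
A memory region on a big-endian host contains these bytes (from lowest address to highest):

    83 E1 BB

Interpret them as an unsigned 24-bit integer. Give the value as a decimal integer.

Big-endian stores the most-significant byte at the lowest address.
The bytes are already most-significant first: 0x83E1BB.
0x83E1BB = 8643003.

8643003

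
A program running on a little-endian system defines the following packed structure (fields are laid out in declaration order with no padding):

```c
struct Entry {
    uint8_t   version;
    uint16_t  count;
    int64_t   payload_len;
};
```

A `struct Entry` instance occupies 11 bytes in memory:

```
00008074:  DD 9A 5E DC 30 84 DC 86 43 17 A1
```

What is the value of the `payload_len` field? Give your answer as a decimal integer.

`payload_len` follows `version` (1 B), `count` (2 B), so it starts at offset 1 + 2 = 3 and occupies 8 bytes.
Bytes at offsets 3..10: DC 30 84 DC 86 43 17 A1.
In little-endian order the low byte comes first in memory.
Reassemble most-significant byte first: A1 17 43 86 DC 84 30 DC → 0xA1174386DC8430DC.
Top bit is set, so as a signed 64-bit value this is 0xA1174386DC8430DC − 2^64 = -6838923262634479396.

-6838923262634479396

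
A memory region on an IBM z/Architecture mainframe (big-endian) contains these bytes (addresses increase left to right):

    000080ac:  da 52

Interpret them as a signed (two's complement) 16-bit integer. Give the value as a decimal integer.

In big-endian order the high byte comes first in memory.
The bytes are already most-significant first: 0xDA52.
Top bit is set, so as a signed 16-bit value this is 0xDA52 − 2^16 = -9646.

-9646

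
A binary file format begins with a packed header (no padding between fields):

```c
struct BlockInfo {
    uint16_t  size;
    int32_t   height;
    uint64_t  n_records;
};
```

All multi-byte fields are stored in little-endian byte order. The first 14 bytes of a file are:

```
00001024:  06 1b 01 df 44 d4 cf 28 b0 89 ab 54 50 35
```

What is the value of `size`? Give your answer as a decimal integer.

`size` is the first field, at byte offset 0, occupying 2 bytes.
Bytes at offsets 0..1: 06 1B.
Little-endian: lowest address holds the least-significant byte.
Reassemble most-significant byte first: 1B 06 → 0x1B06.
0x1B06 = 6918.

6918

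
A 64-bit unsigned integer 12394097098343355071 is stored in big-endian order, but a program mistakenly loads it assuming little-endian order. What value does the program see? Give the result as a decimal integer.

13804224358977962156

12394097098343355071 in 64-bit hexadecimal is 0xAC00ADA4EA7492BF.
Stored big-endian, the bytes at ascending addresses are AC 00 AD A4 EA 74 92 BF.
Read back as little-endian, the first byte is least significant, giving 0xBF9274EAA4AD00AC.
0xBF9274EAA4AD00AC = 13804224358977962156.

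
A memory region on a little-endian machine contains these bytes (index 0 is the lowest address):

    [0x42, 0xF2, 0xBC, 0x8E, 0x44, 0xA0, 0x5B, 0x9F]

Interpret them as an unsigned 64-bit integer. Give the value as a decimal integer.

11482947891224179266

Little-endian stores the least-significant byte at the lowest address.
Reassemble most-significant byte first: 9F 5B A0 44 8E BC F2 42 → 0x9F5BA0448EBCF242.
0x9F5BA0448EBCF242 = 11482947891224179266.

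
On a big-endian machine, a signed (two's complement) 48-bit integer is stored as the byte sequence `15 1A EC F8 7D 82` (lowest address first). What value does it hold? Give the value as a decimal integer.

23205389041026

In big-endian order the high byte comes first in memory.
The bytes are already most-significant first: 0x151AECF87D82.
0x151AECF87D82 = 23205389041026.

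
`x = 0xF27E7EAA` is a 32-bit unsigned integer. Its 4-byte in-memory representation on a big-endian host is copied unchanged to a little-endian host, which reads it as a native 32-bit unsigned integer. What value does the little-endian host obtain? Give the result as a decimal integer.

2860416754

Stored big-endian, the bytes at ascending addresses are F2 7E 7E AA.
Read back as little-endian, the first byte is least significant, giving 0xAA7E7EF2.
0xAA7E7EF2 = 2860416754.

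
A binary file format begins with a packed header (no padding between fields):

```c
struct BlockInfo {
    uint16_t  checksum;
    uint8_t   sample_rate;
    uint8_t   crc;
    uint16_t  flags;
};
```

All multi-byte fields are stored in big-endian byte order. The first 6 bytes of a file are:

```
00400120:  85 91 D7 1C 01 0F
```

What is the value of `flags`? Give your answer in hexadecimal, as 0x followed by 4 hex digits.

`flags` follows `checksum` (2 B), `sample_rate` (1 B), `crc` (1 B), so it starts at offset 2 + 1 + 1 = 4 and occupies 2 bytes.
Bytes at offsets 4..5: 01 0F.
Big-endian: lowest address holds the most-significant byte.
The bytes are already most-significant first: 0x010F.

0x010F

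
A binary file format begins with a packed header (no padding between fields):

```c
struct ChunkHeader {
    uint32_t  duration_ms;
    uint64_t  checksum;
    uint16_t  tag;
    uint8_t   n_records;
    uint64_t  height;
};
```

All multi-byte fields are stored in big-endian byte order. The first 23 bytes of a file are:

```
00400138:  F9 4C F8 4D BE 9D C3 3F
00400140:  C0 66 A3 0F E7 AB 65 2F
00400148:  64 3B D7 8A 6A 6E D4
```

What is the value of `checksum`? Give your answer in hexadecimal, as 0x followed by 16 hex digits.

`checksum` follows `duration_ms` (4 bytes), so it starts at byte offset 4 and occupies 8 bytes.
Bytes at offsets 4..11: BE 9D C3 3F C0 66 A3 0F.
Big-endian: lowest address holds the most-significant byte.
The bytes are already most-significant first: 0xBE9DC33FC066A30F.

0xBE9DC33FC066A30F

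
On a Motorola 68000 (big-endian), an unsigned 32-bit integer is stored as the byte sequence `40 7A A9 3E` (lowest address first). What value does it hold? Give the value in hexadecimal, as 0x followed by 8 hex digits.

Big-endian stores the most-significant byte at the lowest address.
The bytes are already most-significant first: 0x407AA93E.

0x407AA93E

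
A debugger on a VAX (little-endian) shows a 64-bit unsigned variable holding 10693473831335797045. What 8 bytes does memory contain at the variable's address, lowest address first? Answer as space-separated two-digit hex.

10693473831335797045 in hexadecimal, padded to 64 bits, is 0x9466D9CB0BB4A135.
Split into bytes (most-significant first): 94 66 D9 CB 0B B4 A1 35.
Little-endian stores the least-significant byte at the lowest address.
So at ascending addresses the bytes are 35 A1 B4 0B CB D9 66 94.

35 A1 B4 0B CB D9 66 94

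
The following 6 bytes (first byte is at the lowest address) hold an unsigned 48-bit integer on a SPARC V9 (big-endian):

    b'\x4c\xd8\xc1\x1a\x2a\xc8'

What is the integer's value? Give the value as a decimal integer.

84493836364488

Big-endian stores the most-significant byte at the lowest address.
The bytes are already most-significant first: 0x4CD8C11A2AC8.
0x4CD8C11A2AC8 = 84493836364488.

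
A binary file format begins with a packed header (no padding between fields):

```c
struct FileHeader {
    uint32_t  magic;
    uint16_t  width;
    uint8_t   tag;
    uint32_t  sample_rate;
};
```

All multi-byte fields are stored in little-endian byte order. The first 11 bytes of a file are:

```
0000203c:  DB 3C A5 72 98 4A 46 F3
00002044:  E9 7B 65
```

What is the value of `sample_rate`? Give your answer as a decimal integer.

1702619635

`sample_rate` follows `magic` (4 B), `width` (2 B), `tag` (1 B), so it starts at offset 4 + 2 + 1 = 7 and occupies 4 bytes.
Bytes at offsets 7..10: F3 E9 7B 65.
Little-endian: lowest address holds the least-significant byte.
Reassemble most-significant byte first: 65 7B E9 F3 → 0x657BE9F3.
0x657BE9F3 = 1702619635.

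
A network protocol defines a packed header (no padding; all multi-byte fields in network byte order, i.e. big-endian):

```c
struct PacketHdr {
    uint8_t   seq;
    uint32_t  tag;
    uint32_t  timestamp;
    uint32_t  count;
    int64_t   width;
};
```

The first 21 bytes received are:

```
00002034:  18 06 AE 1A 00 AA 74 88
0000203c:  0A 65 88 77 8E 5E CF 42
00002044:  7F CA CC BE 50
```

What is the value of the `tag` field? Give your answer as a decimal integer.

`tag` follows `seq` (1 byte), so it starts at byte offset 1 and occupies 4 bytes.
Bytes at offsets 1..4: 06 AE 1A 00.
Big-endian stores the most-significant byte at the lowest address.
The bytes are already most-significant first: 0x06AE1A00.
0x06AE1A00 = 112073216.

112073216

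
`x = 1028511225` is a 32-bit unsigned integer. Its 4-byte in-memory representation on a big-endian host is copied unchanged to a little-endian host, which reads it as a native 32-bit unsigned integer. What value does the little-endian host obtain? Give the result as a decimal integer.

4191505725

1028511225 in 32-bit hexadecimal is 0x3D4DD5F9.
Stored big-endian, the bytes at ascending addresses are 3D 4D D5 F9.
Read back as little-endian, the first byte is least significant, giving 0xF9D54D3D.
0xF9D54D3D = 4191505725.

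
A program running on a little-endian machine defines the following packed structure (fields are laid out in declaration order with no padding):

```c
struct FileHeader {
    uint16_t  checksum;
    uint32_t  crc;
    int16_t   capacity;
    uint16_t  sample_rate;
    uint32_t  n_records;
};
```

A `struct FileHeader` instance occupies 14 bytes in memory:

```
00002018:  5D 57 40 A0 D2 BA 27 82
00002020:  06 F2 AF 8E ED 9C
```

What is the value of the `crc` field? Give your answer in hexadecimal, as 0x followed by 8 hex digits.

`crc` follows `checksum` (2 bytes), so it starts at byte offset 2 and occupies 4 bytes.
Bytes at offsets 2..5: 40 A0 D2 BA.
Little-endian: lowest address holds the least-significant byte.
Reassemble most-significant byte first: BA D2 A0 40 → 0xBAD2A040.

0xBAD2A040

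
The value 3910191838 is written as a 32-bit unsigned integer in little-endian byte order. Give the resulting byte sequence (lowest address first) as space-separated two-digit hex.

3910191838 in hexadecimal, padded to 32 bits, is 0xE910CADE.
Split into bytes (most-significant first): E9 10 CA DE.
In little-endian order the low byte comes first in memory.
So at ascending addresses the bytes are DE CA 10 E9.

DE CA 10 E9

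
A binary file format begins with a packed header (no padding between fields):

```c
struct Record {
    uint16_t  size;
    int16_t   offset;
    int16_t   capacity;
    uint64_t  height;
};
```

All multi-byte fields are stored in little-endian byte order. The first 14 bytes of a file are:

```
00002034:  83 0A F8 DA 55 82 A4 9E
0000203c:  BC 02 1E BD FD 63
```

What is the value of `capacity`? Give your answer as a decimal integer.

`capacity` follows `size` (2 B), `offset` (2 B), so it starts at offset 2 + 2 = 4 and occupies 2 bytes.
Bytes at offsets 4..5: 55 82.
In little-endian order the low byte comes first in memory.
Reassemble most-significant byte first: 82 55 → 0x8255.
Top bit is set, so as a signed 16-bit value this is 0x8255 − 2^16 = -32171.

-32171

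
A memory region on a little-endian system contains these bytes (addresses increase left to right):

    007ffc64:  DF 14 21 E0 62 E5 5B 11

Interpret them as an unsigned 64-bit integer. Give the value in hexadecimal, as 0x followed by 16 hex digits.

0x115BE562E02114DF

Little-endian stores the least-significant byte at the lowest address.
Reassemble most-significant byte first: 11 5B E5 62 E0 21 14 DF → 0x115BE562E02114DF.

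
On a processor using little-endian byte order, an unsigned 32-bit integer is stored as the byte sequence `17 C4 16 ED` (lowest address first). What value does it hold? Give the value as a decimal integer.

3977692183

Little-endian stores the least-significant byte at the lowest address.
Reassemble most-significant byte first: ED 16 C4 17 → 0xED16C417.
0xED16C417 = 3977692183.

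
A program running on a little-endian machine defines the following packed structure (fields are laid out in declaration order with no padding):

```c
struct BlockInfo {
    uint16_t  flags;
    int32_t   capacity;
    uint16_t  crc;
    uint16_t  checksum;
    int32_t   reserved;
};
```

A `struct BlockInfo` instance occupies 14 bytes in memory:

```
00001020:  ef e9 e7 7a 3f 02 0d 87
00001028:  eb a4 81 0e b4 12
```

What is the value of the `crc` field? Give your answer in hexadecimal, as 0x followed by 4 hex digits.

0x870D

`crc` follows `flags` (2 B), `capacity` (4 B), so it starts at offset 2 + 4 = 6 and occupies 2 bytes.
Bytes at offsets 6..7: 0D 87.
In little-endian order the low byte comes first in memory.
Reassemble most-significant byte first: 87 0D → 0x870D.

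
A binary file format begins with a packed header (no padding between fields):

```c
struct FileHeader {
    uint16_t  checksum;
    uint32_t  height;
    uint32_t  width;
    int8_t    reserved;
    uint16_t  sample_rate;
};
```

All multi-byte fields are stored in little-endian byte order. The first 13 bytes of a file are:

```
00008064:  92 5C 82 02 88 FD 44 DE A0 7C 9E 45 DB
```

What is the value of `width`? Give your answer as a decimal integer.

`width` follows `checksum` (2 B), `height` (4 B), so it starts at offset 2 + 4 = 6 and occupies 4 bytes.
Bytes at offsets 6..9: 44 DE A0 7C.
Little-endian: lowest address holds the least-significant byte.
Reassemble most-significant byte first: 7C A0 DE 44 → 0x7CA0DE44.
0x7CA0DE44 = 2090917444.

2090917444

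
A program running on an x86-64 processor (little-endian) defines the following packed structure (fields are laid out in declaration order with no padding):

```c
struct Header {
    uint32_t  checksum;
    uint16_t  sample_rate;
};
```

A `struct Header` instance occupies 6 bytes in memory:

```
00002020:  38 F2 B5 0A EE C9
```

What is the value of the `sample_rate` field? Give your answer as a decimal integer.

`sample_rate` follows `checksum` (4 bytes), so it starts at byte offset 4 and occupies 2 bytes.
Bytes at offsets 4..5: EE C9.
In little-endian order the low byte comes first in memory.
Reassemble most-significant byte first: C9 EE → 0xC9EE.
0xC9EE = 51694.

51694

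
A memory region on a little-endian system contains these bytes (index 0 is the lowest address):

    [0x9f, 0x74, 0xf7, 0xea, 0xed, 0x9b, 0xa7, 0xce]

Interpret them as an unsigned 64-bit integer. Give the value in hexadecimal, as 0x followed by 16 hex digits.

In little-endian order the low byte comes first in memory.
Reassemble most-significant byte first: CE A7 9B ED EA F7 74 9F → 0xCEA79BEDEAF7749F.

0xCEA79BEDEAF7749F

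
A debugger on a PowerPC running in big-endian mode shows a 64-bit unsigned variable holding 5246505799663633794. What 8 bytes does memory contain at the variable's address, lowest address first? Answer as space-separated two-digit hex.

5246505799663633794 in hexadecimal, padded to 64 bits, is 0x48CF553A44FA4582.
Split into bytes (most-significant first): 48 CF 55 3A 44 FA 45 82.
In big-endian order the high byte comes first in memory.
So the memory order matches the most-significant-first order: 48 CF 55 3A 44 FA 45 82.

48 CF 55 3A 44 FA 45 82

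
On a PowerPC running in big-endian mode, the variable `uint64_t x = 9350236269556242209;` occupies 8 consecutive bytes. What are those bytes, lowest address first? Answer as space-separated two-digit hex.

9350236269556242209 in hexadecimal, padded to 64 bits, is 0x81C2B658F4DF9721.
Split into bytes (most-significant first): 81 C2 B6 58 F4 DF 97 21.
In big-endian order the high byte comes first in memory.
So the memory order matches the most-significant-first order: 81 C2 B6 58 F4 DF 97 21.

81 C2 B6 58 F4 DF 97 21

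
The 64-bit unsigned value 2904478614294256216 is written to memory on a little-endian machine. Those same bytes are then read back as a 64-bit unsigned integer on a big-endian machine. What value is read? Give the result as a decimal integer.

6366605802614509096

2904478614294256216 in 64-bit hexadecimal is 0x284EC7E93EBA5A58.
Stored little-endian, the bytes at ascending addresses are 58 5A BA 3E E9 C7 4E 28.
Read back as big-endian, the last byte is least significant, giving 0x585ABA3EE9C74E28.
0x585ABA3EE9C74E28 = 6366605802614509096.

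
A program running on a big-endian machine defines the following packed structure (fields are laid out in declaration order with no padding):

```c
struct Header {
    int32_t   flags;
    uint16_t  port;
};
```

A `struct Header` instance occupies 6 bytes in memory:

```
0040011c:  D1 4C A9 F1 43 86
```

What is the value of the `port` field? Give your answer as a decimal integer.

`port` follows `flags` (4 bytes), so it starts at byte offset 4 and occupies 2 bytes.
Bytes at offsets 4..5: 43 86.
Big-endian: lowest address holds the most-significant byte.
The bytes are already most-significant first: 0x4386.
0x4386 = 17286.

17286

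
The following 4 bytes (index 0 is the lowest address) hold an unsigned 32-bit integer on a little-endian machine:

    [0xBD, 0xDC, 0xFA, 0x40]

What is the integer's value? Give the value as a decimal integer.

1090182333

Little-endian: lowest address holds the least-significant byte.
Reassemble most-significant byte first: 40 FA DC BD → 0x40FADCBD.
0x40FADCBD = 1090182333.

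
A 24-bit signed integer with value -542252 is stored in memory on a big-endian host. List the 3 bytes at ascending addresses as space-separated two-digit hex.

Two's complement of -542252 in 24 bits: 542252 = 0x08462C; invert → 0xF7B9D3; add 1 → 0xF7B9D4.
Split into bytes (most-significant first): F7 B9 D4.
Big-endian stores the most-significant byte at the lowest address.
So the memory order matches the most-significant-first order: F7 B9 D4.

F7 B9 D4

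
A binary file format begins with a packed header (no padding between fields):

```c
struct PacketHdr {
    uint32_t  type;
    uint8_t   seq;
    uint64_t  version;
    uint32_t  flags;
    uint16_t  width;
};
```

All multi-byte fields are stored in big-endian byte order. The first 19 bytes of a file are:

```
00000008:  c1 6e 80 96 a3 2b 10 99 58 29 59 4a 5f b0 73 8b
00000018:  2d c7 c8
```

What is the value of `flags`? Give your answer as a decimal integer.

2960362285

`flags` follows `type` (4 B), `seq` (1 B), `version` (8 B), so it starts at offset 4 + 1 + 8 = 13 and occupies 4 bytes.
Bytes at offsets 13..16: B0 73 8B 2D.
Big-endian stores the most-significant byte at the lowest address.
The bytes are already most-significant first: 0xB0738B2D.
0xB0738B2D = 2960362285.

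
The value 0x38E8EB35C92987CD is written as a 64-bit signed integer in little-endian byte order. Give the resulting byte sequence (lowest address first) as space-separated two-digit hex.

CD 87 29 C9 35 EB E8 38

Split into bytes (most-significant first): 38 E8 EB 35 C9 29 87 CD.
Little-endian stores the least-significant byte at the lowest address.
So at ascending addresses the bytes are CD 87 29 C9 35 EB E8 38.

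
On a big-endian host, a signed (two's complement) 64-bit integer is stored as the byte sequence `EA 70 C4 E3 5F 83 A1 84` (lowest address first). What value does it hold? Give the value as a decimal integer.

-1553525390603738748

In big-endian order the high byte comes first in memory.
The bytes are already most-significant first: 0xEA70C4E35F83A184.
Top bit is set, so as a signed 64-bit value this is 0xEA70C4E35F83A184 − 2^64 = -1553525390603738748.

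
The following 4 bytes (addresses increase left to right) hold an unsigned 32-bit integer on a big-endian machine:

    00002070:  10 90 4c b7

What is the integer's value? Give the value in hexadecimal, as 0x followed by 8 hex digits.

Big-endian: lowest address holds the most-significant byte.
The bytes are already most-significant first: 0x10904CB7.

0x10904CB7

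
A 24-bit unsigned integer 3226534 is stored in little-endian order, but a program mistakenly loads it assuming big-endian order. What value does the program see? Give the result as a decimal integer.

3226534 in 24-bit hexadecimal is 0x313BA6.
Stored little-endian, the bytes at ascending addresses are A6 3B 31.
Read back as big-endian, the last byte is least significant, giving 0xA63B31.
0xA63B31 = 10894129.

10894129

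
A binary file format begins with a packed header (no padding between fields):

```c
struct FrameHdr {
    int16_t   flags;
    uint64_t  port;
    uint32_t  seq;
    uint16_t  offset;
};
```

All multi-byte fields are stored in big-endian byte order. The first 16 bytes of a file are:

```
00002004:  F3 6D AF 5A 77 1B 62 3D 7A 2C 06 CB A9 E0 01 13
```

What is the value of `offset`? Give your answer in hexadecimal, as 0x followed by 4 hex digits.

`offset` follows `flags` (2 B), `port` (8 B), `seq` (4 B), so it starts at offset 2 + 8 + 4 = 14 and occupies 2 bytes.
Bytes at offsets 14..15: 01 13.
Big-endian: lowest address holds the most-significant byte.
The bytes are already most-significant first: 0x0113.

0x0113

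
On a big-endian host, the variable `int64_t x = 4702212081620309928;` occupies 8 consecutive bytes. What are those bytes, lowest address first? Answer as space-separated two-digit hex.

4702212081620309928 in hexadecimal, padded to 64 bits, is 0x41419CF98F8757A8.
Split into bytes (most-significant first): 41 41 9C F9 8F 87 57 A8.
Big-endian stores the most-significant byte at the lowest address.
So the memory order matches the most-significant-first order: 41 41 9C F9 8F 87 57 A8.

41 41 9C F9 8F 87 57 A8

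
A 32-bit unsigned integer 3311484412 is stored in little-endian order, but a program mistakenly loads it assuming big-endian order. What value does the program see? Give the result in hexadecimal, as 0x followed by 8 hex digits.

0xFC3D61C5

3311484412 in 32-bit hexadecimal is 0xC5613DFC.
Stored little-endian, the bytes at ascending addresses are FC 3D 61 C5.
Read back as big-endian, the last byte is least significant, giving 0xFC3D61C5.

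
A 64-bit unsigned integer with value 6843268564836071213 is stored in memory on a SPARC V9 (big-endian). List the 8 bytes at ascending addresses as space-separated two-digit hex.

5E F8 2C 80 A5 A6 B7 2D

6843268564836071213 in hexadecimal, padded to 64 bits, is 0x5EF82C80A5A6B72D.
Split into bytes (most-significant first): 5E F8 2C 80 A5 A6 B7 2D.
Big-endian: lowest address holds the most-significant byte.
So the memory order matches the most-significant-first order: 5E F8 2C 80 A5 A6 B7 2D.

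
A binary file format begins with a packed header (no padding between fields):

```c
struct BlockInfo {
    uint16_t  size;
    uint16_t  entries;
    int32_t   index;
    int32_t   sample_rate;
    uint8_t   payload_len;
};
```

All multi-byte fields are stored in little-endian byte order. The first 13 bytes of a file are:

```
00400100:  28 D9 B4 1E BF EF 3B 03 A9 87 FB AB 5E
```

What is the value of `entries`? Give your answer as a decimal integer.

`entries` follows `size` (2 bytes), so it starts at byte offset 2 and occupies 2 bytes.
Bytes at offsets 2..3: B4 1E.
Little-endian: lowest address holds the least-significant byte.
Reassemble most-significant byte first: 1E B4 → 0x1EB4.
0x1EB4 = 7860.

7860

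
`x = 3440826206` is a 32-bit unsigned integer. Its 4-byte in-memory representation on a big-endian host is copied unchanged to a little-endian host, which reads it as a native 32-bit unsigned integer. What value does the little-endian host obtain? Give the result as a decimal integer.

1591154381

3440826206 in 32-bit hexadecimal is 0xCD16D75E.
Stored big-endian, the bytes at ascending addresses are CD 16 D7 5E.
Read back as little-endian, the first byte is least significant, giving 0x5ED716CD.
0x5ED716CD = 1591154381.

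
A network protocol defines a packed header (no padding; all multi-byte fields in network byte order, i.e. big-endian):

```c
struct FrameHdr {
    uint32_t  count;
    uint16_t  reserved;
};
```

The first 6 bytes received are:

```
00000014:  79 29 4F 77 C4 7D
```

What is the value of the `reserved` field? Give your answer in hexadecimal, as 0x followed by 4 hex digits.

`reserved` follows `count` (4 bytes), so it starts at byte offset 4 and occupies 2 bytes.
Bytes at offsets 4..5: C4 7D.
Big-endian stores the most-significant byte at the lowest address.
The bytes are already most-significant first: 0xC47D.

0xC47D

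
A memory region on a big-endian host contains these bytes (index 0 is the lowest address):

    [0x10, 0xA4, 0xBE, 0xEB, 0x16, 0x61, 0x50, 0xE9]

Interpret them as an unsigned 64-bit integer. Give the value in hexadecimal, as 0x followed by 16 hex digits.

Big-endian stores the most-significant byte at the lowest address.
The bytes are already most-significant first: 0x10A4BEEB166150E9.

0x10A4BEEB166150E9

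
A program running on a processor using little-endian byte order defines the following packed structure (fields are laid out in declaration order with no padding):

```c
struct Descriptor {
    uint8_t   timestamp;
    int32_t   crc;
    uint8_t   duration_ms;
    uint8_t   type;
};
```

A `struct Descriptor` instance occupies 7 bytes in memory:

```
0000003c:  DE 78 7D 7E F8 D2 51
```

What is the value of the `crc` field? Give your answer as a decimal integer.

`crc` follows `timestamp` (1 byte), so it starts at byte offset 1 and occupies 4 bytes.
Bytes at offsets 1..4: 78 7D 7E F8.
In little-endian order the low byte comes first in memory.
Reassemble most-significant byte first: F8 7E 7D 78 → 0xF87E7D78.
Top bit is set, so as a signed 32-bit value this is 0xF87E7D78 − 2^32 = -125928072.

-125928072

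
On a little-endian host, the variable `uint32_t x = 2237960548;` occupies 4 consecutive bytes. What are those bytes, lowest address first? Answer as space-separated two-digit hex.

2237960548 in hexadecimal, padded to 32 bits, is 0x85649164.
Split into bytes (most-significant first): 85 64 91 64.
In little-endian order the low byte comes first in memory.
So at ascending addresses the bytes are 64 91 64 85.

64 91 64 85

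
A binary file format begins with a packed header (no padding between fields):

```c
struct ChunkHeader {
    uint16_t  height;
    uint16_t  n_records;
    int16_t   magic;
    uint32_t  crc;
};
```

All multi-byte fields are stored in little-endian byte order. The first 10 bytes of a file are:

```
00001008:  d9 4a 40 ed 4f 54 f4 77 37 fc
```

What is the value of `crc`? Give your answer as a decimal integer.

4231493620

`crc` follows `height` (2 B), `n_records` (2 B), `magic` (2 B), so it starts at offset 2 + 2 + 2 = 6 and occupies 4 bytes.
Bytes at offsets 6..9: F4 77 37 FC.
Little-endian stores the least-significant byte at the lowest address.
Reassemble most-significant byte first: FC 37 77 F4 → 0xFC3777F4.
0xFC3777F4 = 4231493620.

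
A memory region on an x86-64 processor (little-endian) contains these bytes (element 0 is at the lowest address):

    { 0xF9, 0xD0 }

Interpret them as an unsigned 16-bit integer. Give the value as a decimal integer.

In little-endian order the low byte comes first in memory.
Reassemble most-significant byte first: D0 F9 → 0xD0F9.
0xD0F9 = 53497.

53497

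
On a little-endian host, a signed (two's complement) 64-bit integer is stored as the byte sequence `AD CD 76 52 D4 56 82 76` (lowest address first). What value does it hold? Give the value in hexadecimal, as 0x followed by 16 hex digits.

Little-endian: lowest address holds the least-significant byte.
Reassemble most-significant byte first: 76 82 56 D4 52 76 CD AD → 0x768256D45276CDAD.

0x768256D45276CDAD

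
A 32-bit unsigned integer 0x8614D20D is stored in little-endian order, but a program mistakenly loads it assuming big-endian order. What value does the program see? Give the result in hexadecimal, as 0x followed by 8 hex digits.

Stored little-endian, the bytes at ascending addresses are 0D D2 14 86.
Read back as big-endian, the last byte is least significant, giving 0x0DD21486.

0x0DD21486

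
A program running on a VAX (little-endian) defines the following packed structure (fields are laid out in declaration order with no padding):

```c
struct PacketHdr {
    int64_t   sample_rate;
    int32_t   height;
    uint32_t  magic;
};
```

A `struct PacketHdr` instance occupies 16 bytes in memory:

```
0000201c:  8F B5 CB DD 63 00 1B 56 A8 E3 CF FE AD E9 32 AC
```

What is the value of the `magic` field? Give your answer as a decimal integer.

`magic` follows `sample_rate` (8 B), `height` (4 B), so it starts at offset 8 + 4 = 12 and occupies 4 bytes.
Bytes at offsets 12..15: AD E9 32 AC.
In little-endian order the low byte comes first in memory.
Reassemble most-significant byte first: AC 32 E9 AD → 0xAC32E9AD.
0xAC32E9AD = 2889017773.

2889017773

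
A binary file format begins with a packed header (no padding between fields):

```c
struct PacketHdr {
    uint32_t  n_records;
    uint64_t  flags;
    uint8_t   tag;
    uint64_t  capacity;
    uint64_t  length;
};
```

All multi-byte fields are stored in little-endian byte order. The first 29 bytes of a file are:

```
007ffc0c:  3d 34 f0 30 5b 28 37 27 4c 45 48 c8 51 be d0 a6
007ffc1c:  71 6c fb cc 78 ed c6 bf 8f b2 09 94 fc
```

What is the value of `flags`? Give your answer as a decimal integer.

`flags` follows `n_records` (4 bytes), so it starts at byte offset 4 and occupies 8 bytes.
Bytes at offsets 4..11: 5B 28 37 27 4C 45 48 C8.
Little-endian stores the least-significant byte at the lowest address.
Reassemble most-significant byte first: C8 48 45 4C 27 37 28 5B → 0xC848454C2737285B.
0xC848454C2737285B = 14431861199286511707.

14431861199286511707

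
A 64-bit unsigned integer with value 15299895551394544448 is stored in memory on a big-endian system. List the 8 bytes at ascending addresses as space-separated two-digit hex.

15299895551394544448 in hexadecimal, padded to 64 bits, is 0xD45425F111737B40.
Split into bytes (most-significant first): D4 54 25 F1 11 73 7B 40.
Big-endian stores the most-significant byte at the lowest address.
So the memory order matches the most-significant-first order: D4 54 25 F1 11 73 7B 40.

D4 54 25 F1 11 73 7B 40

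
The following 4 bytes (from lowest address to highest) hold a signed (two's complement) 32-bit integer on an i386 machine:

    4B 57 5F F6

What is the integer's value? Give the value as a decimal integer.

In little-endian order the low byte comes first in memory.
Reassemble most-significant byte first: F6 5F 57 4B → 0xF65F574B.
Top bit is set, so as a signed 32-bit value this is 0xF65F574B − 2^32 = -161523893.

-161523893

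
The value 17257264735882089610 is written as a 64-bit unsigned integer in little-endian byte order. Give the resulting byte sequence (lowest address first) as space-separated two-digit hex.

17257264735882089610 in hexadecimal, padded to 64 bits, is 0xEF7E1ED82920948A.
Split into bytes (most-significant first): EF 7E 1E D8 29 20 94 8A.
In little-endian order the low byte comes first in memory.
So at ascending addresses the bytes are 8A 94 20 29 D8 1E 7E EF.

8A 94 20 29 D8 1E 7E EF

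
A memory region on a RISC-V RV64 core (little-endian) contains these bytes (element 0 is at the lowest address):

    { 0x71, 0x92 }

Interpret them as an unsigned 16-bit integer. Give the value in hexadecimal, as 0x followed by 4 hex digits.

0x9271

In little-endian order the low byte comes first in memory.
Reassemble most-significant byte first: 92 71 → 0x9271.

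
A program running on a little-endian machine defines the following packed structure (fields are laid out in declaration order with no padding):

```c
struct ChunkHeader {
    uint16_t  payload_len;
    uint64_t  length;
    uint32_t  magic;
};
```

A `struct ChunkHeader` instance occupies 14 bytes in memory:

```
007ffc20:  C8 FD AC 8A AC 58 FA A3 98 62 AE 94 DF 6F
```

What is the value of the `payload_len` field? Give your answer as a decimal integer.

64968

`payload_len` is the first field, at byte offset 0, occupying 2 bytes.
Bytes at offsets 0..1: C8 FD.
Little-endian stores the least-significant byte at the lowest address.
Reassemble most-significant byte first: FD C8 → 0xFDC8.
0xFDC8 = 64968.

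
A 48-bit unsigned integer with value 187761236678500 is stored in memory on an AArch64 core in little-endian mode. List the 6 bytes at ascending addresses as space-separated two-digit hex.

64 97 D0 91 C4 AA

187761236678500 in hexadecimal, padded to 48 bits, is 0xAAC491D09764.
Split into bytes (most-significant first): AA C4 91 D0 97 64.
Little-endian stores the least-significant byte at the lowest address.
So at ascending addresses the bytes are 64 97 D0 91 C4 AA.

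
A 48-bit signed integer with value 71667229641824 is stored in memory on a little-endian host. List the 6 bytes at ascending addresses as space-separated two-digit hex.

60 CC C3 53 2E 41

71667229641824 in hexadecimal, padded to 48 bits, is 0x412E53C3CC60.
Split into bytes (most-significant first): 41 2E 53 C3 CC 60.
Little-endian: lowest address holds the least-significant byte.
So at ascending addresses the bytes are 60 CC C3 53 2E 41.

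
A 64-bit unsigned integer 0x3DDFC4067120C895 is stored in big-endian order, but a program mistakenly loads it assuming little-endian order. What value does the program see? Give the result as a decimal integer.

10792912176810352445

Stored big-endian, the bytes at ascending addresses are 3D DF C4 06 71 20 C8 95.
Read back as little-endian, the first byte is least significant, giving 0x95C8207106C4DF3D.
0x95C8207106C4DF3D = 10792912176810352445.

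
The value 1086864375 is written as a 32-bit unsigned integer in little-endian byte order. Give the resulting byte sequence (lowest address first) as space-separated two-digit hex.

F7 3B C8 40

1086864375 in hexadecimal, padded to 32 bits, is 0x40C83BF7.
Split into bytes (most-significant first): 40 C8 3B F7.
In little-endian order the low byte comes first in memory.
So at ascending addresses the bytes are F7 3B C8 40.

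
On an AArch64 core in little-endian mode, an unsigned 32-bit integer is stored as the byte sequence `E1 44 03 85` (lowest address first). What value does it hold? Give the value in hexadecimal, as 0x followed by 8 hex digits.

Little-endian stores the least-significant byte at the lowest address.
Reassemble most-significant byte first: 85 03 44 E1 → 0x850344E1.

0x850344E1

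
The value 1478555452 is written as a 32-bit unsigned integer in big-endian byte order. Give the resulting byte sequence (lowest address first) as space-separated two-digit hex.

58 20 F7 3C

1478555452 in hexadecimal, padded to 32 bits, is 0x5820F73C.
Split into bytes (most-significant first): 58 20 F7 3C.
Big-endian stores the most-significant byte at the lowest address.
So the memory order matches the most-significant-first order: 58 20 F7 3C.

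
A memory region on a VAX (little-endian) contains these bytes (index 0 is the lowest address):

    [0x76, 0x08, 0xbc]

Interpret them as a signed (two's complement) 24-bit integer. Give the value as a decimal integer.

-4454282

Little-endian: lowest address holds the least-significant byte.
Reassemble most-significant byte first: BC 08 76 → 0xBC0876.
Top bit is set, so as a signed 24-bit value this is 0xBC0876 − 2^24 = -4454282.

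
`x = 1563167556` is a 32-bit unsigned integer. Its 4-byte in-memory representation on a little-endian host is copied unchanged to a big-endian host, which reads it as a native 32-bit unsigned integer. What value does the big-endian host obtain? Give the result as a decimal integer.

1141582941

1563167556 in 32-bit hexadecimal is 0x5D2C0B44.
Stored little-endian, the bytes at ascending addresses are 44 0B 2C 5D.
Read back as big-endian, the last byte is least significant, giving 0x440B2C5D.
0x440B2C5D = 1141582941.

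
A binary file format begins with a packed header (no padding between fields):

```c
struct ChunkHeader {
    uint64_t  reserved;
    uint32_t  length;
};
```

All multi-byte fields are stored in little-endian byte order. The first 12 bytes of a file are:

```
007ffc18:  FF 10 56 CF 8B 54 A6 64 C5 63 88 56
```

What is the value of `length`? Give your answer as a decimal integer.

1451779013

`length` follows `reserved` (8 bytes), so it starts at byte offset 8 and occupies 4 bytes.
Bytes at offsets 8..11: C5 63 88 56.
In little-endian order the low byte comes first in memory.
Reassemble most-significant byte first: 56 88 63 C5 → 0x568863C5.
0x568863C5 = 1451779013.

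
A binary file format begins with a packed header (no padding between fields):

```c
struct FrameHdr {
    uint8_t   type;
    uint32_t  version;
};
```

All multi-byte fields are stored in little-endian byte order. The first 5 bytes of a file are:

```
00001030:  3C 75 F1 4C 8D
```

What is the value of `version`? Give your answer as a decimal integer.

`version` follows `type` (1 byte), so it starts at byte offset 1 and occupies 4 bytes.
Bytes at offsets 1..4: 75 F1 4C 8D.
In little-endian order the low byte comes first in memory.
Reassemble most-significant byte first: 8D 4C F1 75 → 0x8D4CF175.
0x8D4CF175 = 2370630005.

2370630005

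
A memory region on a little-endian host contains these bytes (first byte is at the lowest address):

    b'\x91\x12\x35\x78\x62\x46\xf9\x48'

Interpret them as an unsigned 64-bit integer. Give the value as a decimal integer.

Little-endian: lowest address holds the least-significant byte.
Reassemble most-significant byte first: 48 F9 46 62 78 35 12 91 → 0x48F9466278351291.
0x48F9466278351291 = 5258311428669248145.

5258311428669248145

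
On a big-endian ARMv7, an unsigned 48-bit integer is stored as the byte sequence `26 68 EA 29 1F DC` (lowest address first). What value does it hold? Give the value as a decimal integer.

42232047017948

In big-endian order the high byte comes first in memory.
The bytes are already most-significant first: 0x2668EA291FDC.
0x2668EA291FDC = 42232047017948.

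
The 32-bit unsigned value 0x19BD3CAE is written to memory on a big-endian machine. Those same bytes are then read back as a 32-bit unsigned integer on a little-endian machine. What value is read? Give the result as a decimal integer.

Stored big-endian, the bytes at ascending addresses are 19 BD 3C AE.
Read back as little-endian, the first byte is least significant, giving 0xAE3CBD19.
0xAE3CBD19 = 2923216153.

2923216153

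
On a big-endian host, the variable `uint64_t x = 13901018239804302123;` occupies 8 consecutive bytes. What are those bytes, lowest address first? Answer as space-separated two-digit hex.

13901018239804302123 in hexadecimal, padded to 64 bits, is 0xC0EA567037C2E32B.
Split into bytes (most-significant first): C0 EA 56 70 37 C2 E3 2B.
In big-endian order the high byte comes first in memory.
So the memory order matches the most-significant-first order: C0 EA 56 70 37 C2 E3 2B.

C0 EA 56 70 37 C2 E3 2B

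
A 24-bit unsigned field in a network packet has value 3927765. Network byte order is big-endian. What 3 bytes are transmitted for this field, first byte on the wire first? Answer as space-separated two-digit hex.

3927765 in hexadecimal, padded to 24 bits, is 0x3BEED5.
Split into bytes (most-significant first): 3B EE D5.
Big-endian: lowest address holds the most-significant byte.
So the memory order matches the most-significant-first order: 3B EE D5.

3B EE D5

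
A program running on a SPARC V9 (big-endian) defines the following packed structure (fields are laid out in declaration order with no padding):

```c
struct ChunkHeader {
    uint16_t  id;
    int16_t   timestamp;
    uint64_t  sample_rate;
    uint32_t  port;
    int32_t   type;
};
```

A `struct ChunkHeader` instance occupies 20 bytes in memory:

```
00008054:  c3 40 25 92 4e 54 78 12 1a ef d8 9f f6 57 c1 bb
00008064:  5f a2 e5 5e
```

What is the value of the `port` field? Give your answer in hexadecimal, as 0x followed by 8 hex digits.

0xF657C1BB

`port` follows `id` (2 B), `timestamp` (2 B), `sample_rate` (8 B), so it starts at offset 2 + 2 + 8 = 12 and occupies 4 bytes.
Bytes at offsets 12..15: F6 57 C1 BB.
Big-endian: lowest address holds the most-significant byte.
The bytes are already most-significant first: 0xF657C1BB.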